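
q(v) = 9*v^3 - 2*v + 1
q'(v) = 27*v^2 - 2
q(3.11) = 265.50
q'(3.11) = 259.15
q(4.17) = 645.27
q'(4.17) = 467.50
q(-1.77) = -45.37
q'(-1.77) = 82.59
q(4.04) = 586.37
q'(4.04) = 438.68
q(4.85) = 1018.06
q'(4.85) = 633.11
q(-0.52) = 0.77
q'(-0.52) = 5.30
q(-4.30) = -705.96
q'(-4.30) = 497.23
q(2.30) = 105.90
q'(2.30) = 140.83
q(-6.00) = -1931.00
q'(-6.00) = 970.00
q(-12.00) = -15527.00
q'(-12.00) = 3886.00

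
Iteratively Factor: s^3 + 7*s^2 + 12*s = (s + 4)*(s^2 + 3*s) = (s + 3)*(s + 4)*(s)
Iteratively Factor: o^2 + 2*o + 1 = (o + 1)*(o + 1)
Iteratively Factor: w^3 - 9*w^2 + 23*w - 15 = (w - 5)*(w^2 - 4*w + 3) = (w - 5)*(w - 3)*(w - 1)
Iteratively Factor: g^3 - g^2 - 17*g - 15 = (g + 1)*(g^2 - 2*g - 15) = (g - 5)*(g + 1)*(g + 3)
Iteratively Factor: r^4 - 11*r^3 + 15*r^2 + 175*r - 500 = (r + 4)*(r^3 - 15*r^2 + 75*r - 125) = (r - 5)*(r + 4)*(r^2 - 10*r + 25) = (r - 5)^2*(r + 4)*(r - 5)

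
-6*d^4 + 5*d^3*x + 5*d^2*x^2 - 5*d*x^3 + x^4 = (-3*d + x)*(-2*d + x)*(-d + x)*(d + x)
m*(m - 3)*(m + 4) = m^3 + m^2 - 12*m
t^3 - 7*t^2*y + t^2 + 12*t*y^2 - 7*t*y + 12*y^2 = (t + 1)*(t - 4*y)*(t - 3*y)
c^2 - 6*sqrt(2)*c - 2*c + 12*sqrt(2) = (c - 2)*(c - 6*sqrt(2))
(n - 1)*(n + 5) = n^2 + 4*n - 5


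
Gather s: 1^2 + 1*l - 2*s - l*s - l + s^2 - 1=s^2 + s*(-l - 2)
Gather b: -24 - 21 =-45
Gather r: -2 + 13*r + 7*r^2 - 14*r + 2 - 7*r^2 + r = 0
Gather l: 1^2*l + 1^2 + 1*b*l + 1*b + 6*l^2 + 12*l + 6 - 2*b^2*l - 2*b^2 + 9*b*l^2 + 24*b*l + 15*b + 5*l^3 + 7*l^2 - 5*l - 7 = -2*b^2 + 16*b + 5*l^3 + l^2*(9*b + 13) + l*(-2*b^2 + 25*b + 8)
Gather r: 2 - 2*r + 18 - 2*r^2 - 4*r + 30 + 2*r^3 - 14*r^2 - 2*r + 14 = 2*r^3 - 16*r^2 - 8*r + 64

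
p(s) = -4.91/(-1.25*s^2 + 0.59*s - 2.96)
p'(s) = -4.91*(2.5*s - 0.59)/(-1.25*s^2 + 0.59*s - 2.96)^2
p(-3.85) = 0.21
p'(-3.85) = 0.09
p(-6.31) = 0.09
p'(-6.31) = 0.03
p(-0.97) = 1.04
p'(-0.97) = 0.67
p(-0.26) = 1.54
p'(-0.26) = 0.60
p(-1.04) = 1.00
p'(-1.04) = 0.65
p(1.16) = 1.24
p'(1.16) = -0.72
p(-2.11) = 0.50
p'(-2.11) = 0.30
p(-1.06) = 0.98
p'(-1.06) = 0.64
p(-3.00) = 0.31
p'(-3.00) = 0.16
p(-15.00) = 0.02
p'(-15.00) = 0.00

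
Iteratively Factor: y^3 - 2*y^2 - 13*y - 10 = (y + 2)*(y^2 - 4*y - 5) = (y - 5)*(y + 2)*(y + 1)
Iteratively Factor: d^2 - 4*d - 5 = (d + 1)*(d - 5)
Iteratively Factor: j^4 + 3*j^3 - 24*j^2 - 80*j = (j)*(j^3 + 3*j^2 - 24*j - 80) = j*(j + 4)*(j^2 - j - 20) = j*(j - 5)*(j + 4)*(j + 4)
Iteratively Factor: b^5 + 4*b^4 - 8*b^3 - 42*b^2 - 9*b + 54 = (b + 2)*(b^4 + 2*b^3 - 12*b^2 - 18*b + 27) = (b - 1)*(b + 2)*(b^3 + 3*b^2 - 9*b - 27) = (b - 1)*(b + 2)*(b + 3)*(b^2 - 9) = (b - 3)*(b - 1)*(b + 2)*(b + 3)*(b + 3)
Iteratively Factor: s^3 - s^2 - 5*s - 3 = (s + 1)*(s^2 - 2*s - 3) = (s + 1)^2*(s - 3)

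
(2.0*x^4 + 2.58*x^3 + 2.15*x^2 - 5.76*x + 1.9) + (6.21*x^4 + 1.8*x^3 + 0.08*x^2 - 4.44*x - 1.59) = 8.21*x^4 + 4.38*x^3 + 2.23*x^2 - 10.2*x + 0.31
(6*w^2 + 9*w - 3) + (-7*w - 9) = 6*w^2 + 2*w - 12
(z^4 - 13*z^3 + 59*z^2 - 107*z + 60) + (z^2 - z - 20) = z^4 - 13*z^3 + 60*z^2 - 108*z + 40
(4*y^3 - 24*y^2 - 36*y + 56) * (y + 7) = 4*y^4 + 4*y^3 - 204*y^2 - 196*y + 392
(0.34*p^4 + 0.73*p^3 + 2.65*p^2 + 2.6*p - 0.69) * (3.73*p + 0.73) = 1.2682*p^5 + 2.9711*p^4 + 10.4174*p^3 + 11.6325*p^2 - 0.6757*p - 0.5037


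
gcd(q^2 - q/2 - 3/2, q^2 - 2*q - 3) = q + 1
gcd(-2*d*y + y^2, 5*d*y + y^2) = y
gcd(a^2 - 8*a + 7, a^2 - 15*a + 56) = a - 7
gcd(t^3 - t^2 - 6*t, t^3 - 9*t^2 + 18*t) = t^2 - 3*t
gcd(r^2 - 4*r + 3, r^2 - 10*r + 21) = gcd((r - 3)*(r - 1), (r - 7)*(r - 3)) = r - 3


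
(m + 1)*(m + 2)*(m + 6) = m^3 + 9*m^2 + 20*m + 12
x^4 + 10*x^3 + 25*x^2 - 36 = (x - 1)*(x + 2)*(x + 3)*(x + 6)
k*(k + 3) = k^2 + 3*k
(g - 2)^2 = g^2 - 4*g + 4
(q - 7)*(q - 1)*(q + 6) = q^3 - 2*q^2 - 41*q + 42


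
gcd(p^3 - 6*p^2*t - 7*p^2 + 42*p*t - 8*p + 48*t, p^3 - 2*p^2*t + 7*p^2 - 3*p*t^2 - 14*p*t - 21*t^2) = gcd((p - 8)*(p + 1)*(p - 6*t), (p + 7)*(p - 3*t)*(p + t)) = 1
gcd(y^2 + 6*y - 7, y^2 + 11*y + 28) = y + 7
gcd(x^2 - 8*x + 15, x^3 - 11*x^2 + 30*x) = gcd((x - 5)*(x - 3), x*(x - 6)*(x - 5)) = x - 5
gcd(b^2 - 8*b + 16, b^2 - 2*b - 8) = b - 4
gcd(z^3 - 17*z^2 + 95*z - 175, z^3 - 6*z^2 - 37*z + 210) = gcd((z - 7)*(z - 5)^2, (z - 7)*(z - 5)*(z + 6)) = z^2 - 12*z + 35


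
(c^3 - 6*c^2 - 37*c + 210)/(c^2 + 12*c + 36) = (c^2 - 12*c + 35)/(c + 6)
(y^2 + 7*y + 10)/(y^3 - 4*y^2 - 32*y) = (y^2 + 7*y + 10)/(y*(y^2 - 4*y - 32))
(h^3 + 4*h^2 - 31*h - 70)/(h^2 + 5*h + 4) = (h^3 + 4*h^2 - 31*h - 70)/(h^2 + 5*h + 4)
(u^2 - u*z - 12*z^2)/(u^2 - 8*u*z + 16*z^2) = (-u - 3*z)/(-u + 4*z)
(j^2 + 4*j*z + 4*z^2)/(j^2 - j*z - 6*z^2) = (-j - 2*z)/(-j + 3*z)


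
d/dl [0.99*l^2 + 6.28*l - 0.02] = 1.98*l + 6.28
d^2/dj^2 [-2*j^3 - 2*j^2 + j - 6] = -12*j - 4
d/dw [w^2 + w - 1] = 2*w + 1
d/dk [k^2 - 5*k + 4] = 2*k - 5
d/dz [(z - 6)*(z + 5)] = 2*z - 1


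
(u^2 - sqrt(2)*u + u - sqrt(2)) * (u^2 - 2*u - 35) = u^4 - sqrt(2)*u^3 - u^3 - 37*u^2 + sqrt(2)*u^2 - 35*u + 37*sqrt(2)*u + 35*sqrt(2)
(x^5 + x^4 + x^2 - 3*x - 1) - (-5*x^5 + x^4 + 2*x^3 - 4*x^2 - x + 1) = 6*x^5 - 2*x^3 + 5*x^2 - 2*x - 2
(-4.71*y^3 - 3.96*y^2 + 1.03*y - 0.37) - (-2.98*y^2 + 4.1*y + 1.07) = -4.71*y^3 - 0.98*y^2 - 3.07*y - 1.44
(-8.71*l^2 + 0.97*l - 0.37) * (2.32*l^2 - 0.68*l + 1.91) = -20.2072*l^4 + 8.1732*l^3 - 18.1541*l^2 + 2.1043*l - 0.7067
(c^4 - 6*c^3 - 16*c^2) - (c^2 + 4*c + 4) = c^4 - 6*c^3 - 17*c^2 - 4*c - 4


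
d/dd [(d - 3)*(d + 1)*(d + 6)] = 3*d^2 + 8*d - 15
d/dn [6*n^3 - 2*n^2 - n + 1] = 18*n^2 - 4*n - 1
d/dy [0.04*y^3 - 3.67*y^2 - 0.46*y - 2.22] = 0.12*y^2 - 7.34*y - 0.46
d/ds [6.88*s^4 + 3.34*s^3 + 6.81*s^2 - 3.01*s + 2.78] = 27.52*s^3 + 10.02*s^2 + 13.62*s - 3.01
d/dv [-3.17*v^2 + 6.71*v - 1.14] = 6.71 - 6.34*v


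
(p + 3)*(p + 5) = p^2 + 8*p + 15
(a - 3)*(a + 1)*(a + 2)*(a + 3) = a^4 + 3*a^3 - 7*a^2 - 27*a - 18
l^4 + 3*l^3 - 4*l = l*(l - 1)*(l + 2)^2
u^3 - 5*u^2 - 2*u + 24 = (u - 4)*(u - 3)*(u + 2)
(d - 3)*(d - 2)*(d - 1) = d^3 - 6*d^2 + 11*d - 6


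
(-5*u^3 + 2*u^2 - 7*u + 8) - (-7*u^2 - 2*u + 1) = -5*u^3 + 9*u^2 - 5*u + 7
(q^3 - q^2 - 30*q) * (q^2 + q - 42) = q^5 - 73*q^3 + 12*q^2 + 1260*q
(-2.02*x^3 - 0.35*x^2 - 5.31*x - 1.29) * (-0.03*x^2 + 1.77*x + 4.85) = 0.0606*x^5 - 3.5649*x^4 - 10.2572*x^3 - 11.0575*x^2 - 28.0368*x - 6.2565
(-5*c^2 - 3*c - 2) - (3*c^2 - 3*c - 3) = 1 - 8*c^2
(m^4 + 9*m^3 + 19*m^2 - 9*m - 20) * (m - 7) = m^5 + 2*m^4 - 44*m^3 - 142*m^2 + 43*m + 140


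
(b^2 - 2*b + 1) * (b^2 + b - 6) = b^4 - b^3 - 7*b^2 + 13*b - 6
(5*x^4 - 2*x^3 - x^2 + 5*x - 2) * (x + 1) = 5*x^5 + 3*x^4 - 3*x^3 + 4*x^2 + 3*x - 2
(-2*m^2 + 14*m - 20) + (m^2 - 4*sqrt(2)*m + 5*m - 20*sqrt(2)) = -m^2 - 4*sqrt(2)*m + 19*m - 20*sqrt(2) - 20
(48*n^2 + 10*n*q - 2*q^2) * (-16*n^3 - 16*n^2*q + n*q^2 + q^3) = -768*n^5 - 928*n^4*q - 80*n^3*q^2 + 90*n^2*q^3 + 8*n*q^4 - 2*q^5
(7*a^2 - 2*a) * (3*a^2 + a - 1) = 21*a^4 + a^3 - 9*a^2 + 2*a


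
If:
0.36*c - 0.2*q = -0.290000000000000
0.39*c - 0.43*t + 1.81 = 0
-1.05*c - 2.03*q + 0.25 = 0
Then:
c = -0.57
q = 0.42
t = 3.69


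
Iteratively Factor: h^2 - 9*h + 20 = (h - 5)*(h - 4)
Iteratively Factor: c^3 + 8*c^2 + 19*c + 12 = (c + 1)*(c^2 + 7*c + 12) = (c + 1)*(c + 3)*(c + 4)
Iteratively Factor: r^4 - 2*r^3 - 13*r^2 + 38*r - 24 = (r - 3)*(r^3 + r^2 - 10*r + 8) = (r - 3)*(r - 2)*(r^2 + 3*r - 4) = (r - 3)*(r - 2)*(r + 4)*(r - 1)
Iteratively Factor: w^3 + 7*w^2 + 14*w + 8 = (w + 2)*(w^2 + 5*w + 4) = (w + 1)*(w + 2)*(w + 4)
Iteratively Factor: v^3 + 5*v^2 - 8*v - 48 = (v - 3)*(v^2 + 8*v + 16) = (v - 3)*(v + 4)*(v + 4)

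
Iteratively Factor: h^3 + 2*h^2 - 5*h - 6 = (h - 2)*(h^2 + 4*h + 3) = (h - 2)*(h + 3)*(h + 1)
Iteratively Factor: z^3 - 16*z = (z + 4)*(z^2 - 4*z) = (z - 4)*(z + 4)*(z)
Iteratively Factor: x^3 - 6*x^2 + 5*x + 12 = (x - 3)*(x^2 - 3*x - 4) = (x - 4)*(x - 3)*(x + 1)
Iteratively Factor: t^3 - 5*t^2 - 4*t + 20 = (t - 2)*(t^2 - 3*t - 10) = (t - 2)*(t + 2)*(t - 5)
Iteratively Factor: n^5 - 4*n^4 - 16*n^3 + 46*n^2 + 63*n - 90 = (n + 3)*(n^4 - 7*n^3 + 5*n^2 + 31*n - 30) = (n - 3)*(n + 3)*(n^3 - 4*n^2 - 7*n + 10) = (n - 3)*(n + 2)*(n + 3)*(n^2 - 6*n + 5) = (n - 5)*(n - 3)*(n + 2)*(n + 3)*(n - 1)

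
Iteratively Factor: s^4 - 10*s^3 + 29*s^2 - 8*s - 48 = (s - 4)*(s^3 - 6*s^2 + 5*s + 12) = (s - 4)^2*(s^2 - 2*s - 3) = (s - 4)^2*(s - 3)*(s + 1)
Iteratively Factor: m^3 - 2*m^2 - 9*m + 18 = (m - 2)*(m^2 - 9) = (m - 2)*(m + 3)*(m - 3)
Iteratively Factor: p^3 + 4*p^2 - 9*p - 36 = (p - 3)*(p^2 + 7*p + 12) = (p - 3)*(p + 4)*(p + 3)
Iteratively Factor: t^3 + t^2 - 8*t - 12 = (t + 2)*(t^2 - t - 6) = (t - 3)*(t + 2)*(t + 2)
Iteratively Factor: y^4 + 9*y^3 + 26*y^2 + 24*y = (y + 4)*(y^3 + 5*y^2 + 6*y) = (y + 2)*(y + 4)*(y^2 + 3*y) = (y + 2)*(y + 3)*(y + 4)*(y)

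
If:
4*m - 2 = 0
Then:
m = 1/2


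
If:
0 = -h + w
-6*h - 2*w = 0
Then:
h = 0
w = 0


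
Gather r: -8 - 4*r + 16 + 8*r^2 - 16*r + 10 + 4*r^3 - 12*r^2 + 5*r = 4*r^3 - 4*r^2 - 15*r + 18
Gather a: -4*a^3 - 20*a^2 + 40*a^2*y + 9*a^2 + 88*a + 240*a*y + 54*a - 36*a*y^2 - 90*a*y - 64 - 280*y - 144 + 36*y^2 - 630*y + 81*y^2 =-4*a^3 + a^2*(40*y - 11) + a*(-36*y^2 + 150*y + 142) + 117*y^2 - 910*y - 208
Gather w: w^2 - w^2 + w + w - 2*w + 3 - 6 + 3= 0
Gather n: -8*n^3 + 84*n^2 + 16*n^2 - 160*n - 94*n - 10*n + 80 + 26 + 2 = -8*n^3 + 100*n^2 - 264*n + 108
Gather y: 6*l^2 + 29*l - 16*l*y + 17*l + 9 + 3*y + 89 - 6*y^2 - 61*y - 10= 6*l^2 + 46*l - 6*y^2 + y*(-16*l - 58) + 88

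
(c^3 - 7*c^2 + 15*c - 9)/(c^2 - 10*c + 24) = (c^3 - 7*c^2 + 15*c - 9)/(c^2 - 10*c + 24)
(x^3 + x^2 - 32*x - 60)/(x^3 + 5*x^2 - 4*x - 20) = (x - 6)/(x - 2)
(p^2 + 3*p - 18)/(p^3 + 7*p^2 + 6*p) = (p - 3)/(p*(p + 1))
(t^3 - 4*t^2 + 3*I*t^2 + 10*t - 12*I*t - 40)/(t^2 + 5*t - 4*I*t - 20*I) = (t^3 + t^2*(-4 + 3*I) + t*(10 - 12*I) - 40)/(t^2 + t*(5 - 4*I) - 20*I)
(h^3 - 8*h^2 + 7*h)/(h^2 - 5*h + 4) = h*(h - 7)/(h - 4)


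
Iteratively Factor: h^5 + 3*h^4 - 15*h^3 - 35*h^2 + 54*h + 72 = (h - 2)*(h^4 + 5*h^3 - 5*h^2 - 45*h - 36) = (h - 2)*(h + 4)*(h^3 + h^2 - 9*h - 9) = (h - 2)*(h + 1)*(h + 4)*(h^2 - 9) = (h - 3)*(h - 2)*(h + 1)*(h + 4)*(h + 3)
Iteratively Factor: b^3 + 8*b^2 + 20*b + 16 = (b + 2)*(b^2 + 6*b + 8) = (b + 2)*(b + 4)*(b + 2)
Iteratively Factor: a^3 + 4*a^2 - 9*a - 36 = (a + 4)*(a^2 - 9) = (a - 3)*(a + 4)*(a + 3)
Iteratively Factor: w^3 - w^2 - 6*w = (w)*(w^2 - w - 6) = w*(w + 2)*(w - 3)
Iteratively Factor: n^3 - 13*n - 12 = (n + 3)*(n^2 - 3*n - 4) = (n + 1)*(n + 3)*(n - 4)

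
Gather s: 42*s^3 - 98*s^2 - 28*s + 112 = 42*s^3 - 98*s^2 - 28*s + 112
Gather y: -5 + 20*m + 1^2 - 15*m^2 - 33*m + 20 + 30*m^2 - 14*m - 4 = 15*m^2 - 27*m + 12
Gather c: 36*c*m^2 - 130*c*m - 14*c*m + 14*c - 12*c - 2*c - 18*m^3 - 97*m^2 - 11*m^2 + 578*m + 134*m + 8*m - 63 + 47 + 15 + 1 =c*(36*m^2 - 144*m) - 18*m^3 - 108*m^2 + 720*m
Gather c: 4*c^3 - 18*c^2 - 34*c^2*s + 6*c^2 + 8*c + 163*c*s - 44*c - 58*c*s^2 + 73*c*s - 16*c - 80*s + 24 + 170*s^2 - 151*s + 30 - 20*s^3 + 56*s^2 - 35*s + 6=4*c^3 + c^2*(-34*s - 12) + c*(-58*s^2 + 236*s - 52) - 20*s^3 + 226*s^2 - 266*s + 60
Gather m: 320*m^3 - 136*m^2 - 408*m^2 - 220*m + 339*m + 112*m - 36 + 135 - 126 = 320*m^3 - 544*m^2 + 231*m - 27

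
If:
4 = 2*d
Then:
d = 2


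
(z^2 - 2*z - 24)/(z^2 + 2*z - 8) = (z - 6)/(z - 2)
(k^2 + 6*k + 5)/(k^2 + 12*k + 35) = (k + 1)/(k + 7)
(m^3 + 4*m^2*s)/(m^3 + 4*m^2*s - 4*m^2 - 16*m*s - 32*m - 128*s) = m^2/(m^2 - 4*m - 32)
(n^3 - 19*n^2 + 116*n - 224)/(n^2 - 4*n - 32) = (n^2 - 11*n + 28)/(n + 4)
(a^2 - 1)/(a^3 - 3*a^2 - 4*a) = (a - 1)/(a*(a - 4))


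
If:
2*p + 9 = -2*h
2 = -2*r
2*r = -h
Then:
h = 2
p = -13/2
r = -1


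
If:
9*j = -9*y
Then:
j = -y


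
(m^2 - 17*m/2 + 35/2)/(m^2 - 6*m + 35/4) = 2*(m - 5)/(2*m - 5)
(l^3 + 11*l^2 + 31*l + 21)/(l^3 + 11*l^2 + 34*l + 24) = (l^2 + 10*l + 21)/(l^2 + 10*l + 24)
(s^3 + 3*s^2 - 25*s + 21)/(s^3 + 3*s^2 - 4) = (s^2 + 4*s - 21)/(s^2 + 4*s + 4)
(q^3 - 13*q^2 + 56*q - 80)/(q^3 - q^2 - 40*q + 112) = (q - 5)/(q + 7)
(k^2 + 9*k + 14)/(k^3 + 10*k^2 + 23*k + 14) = 1/(k + 1)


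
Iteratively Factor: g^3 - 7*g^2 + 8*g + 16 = (g + 1)*(g^2 - 8*g + 16) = (g - 4)*(g + 1)*(g - 4)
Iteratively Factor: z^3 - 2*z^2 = (z)*(z^2 - 2*z) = z*(z - 2)*(z)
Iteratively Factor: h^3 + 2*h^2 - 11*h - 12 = (h + 4)*(h^2 - 2*h - 3) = (h - 3)*(h + 4)*(h + 1)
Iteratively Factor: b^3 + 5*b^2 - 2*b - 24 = (b - 2)*(b^2 + 7*b + 12) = (b - 2)*(b + 3)*(b + 4)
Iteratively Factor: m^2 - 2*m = (m)*(m - 2)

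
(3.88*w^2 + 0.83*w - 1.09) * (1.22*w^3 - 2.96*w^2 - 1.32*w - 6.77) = 4.7336*w^5 - 10.4722*w^4 - 8.9082*w^3 - 24.1368*w^2 - 4.1803*w + 7.3793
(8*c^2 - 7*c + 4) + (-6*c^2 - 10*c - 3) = 2*c^2 - 17*c + 1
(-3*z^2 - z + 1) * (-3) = 9*z^2 + 3*z - 3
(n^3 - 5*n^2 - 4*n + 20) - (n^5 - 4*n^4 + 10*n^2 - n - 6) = -n^5 + 4*n^4 + n^3 - 15*n^2 - 3*n + 26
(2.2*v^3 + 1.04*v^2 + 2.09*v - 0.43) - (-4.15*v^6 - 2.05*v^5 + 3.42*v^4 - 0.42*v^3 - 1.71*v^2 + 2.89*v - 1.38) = 4.15*v^6 + 2.05*v^5 - 3.42*v^4 + 2.62*v^3 + 2.75*v^2 - 0.8*v + 0.95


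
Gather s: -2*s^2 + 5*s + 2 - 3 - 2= -2*s^2 + 5*s - 3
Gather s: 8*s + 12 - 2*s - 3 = 6*s + 9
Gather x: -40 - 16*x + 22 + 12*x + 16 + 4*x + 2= 0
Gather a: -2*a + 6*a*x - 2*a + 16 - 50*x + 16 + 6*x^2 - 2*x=a*(6*x - 4) + 6*x^2 - 52*x + 32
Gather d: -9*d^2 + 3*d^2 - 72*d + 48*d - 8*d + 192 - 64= -6*d^2 - 32*d + 128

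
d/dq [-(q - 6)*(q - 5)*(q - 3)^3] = -5*q^4 + 80*q^3 - 468*q^2 + 1188*q - 1107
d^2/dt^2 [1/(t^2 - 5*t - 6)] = 2*(t^2 - 5*t - (2*t - 5)^2 - 6)/(-t^2 + 5*t + 6)^3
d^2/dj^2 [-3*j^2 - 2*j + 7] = -6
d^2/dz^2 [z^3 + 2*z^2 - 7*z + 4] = 6*z + 4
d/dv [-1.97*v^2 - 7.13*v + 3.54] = -3.94*v - 7.13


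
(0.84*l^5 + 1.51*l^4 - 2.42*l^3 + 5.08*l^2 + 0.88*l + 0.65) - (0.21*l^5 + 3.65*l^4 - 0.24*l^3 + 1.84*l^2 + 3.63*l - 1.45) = 0.63*l^5 - 2.14*l^4 - 2.18*l^3 + 3.24*l^2 - 2.75*l + 2.1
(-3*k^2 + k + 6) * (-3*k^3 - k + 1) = 9*k^5 - 3*k^4 - 15*k^3 - 4*k^2 - 5*k + 6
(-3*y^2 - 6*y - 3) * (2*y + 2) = -6*y^3 - 18*y^2 - 18*y - 6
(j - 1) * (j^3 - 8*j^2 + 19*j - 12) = j^4 - 9*j^3 + 27*j^2 - 31*j + 12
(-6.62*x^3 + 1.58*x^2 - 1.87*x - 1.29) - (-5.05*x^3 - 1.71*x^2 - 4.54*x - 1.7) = -1.57*x^3 + 3.29*x^2 + 2.67*x + 0.41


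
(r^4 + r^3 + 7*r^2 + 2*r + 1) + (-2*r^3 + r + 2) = r^4 - r^3 + 7*r^2 + 3*r + 3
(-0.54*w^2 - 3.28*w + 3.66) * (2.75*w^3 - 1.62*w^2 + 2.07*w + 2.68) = -1.485*w^5 - 8.1452*w^4 + 14.2608*w^3 - 14.166*w^2 - 1.2142*w + 9.8088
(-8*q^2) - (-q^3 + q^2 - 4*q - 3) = q^3 - 9*q^2 + 4*q + 3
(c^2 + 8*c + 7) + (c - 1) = c^2 + 9*c + 6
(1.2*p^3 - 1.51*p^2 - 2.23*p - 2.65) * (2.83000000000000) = 3.396*p^3 - 4.2733*p^2 - 6.3109*p - 7.4995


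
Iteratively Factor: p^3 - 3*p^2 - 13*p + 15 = (p + 3)*(p^2 - 6*p + 5) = (p - 5)*(p + 3)*(p - 1)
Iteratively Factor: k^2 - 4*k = (k - 4)*(k)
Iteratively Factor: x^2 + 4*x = (x)*(x + 4)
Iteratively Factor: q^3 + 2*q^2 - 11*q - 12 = (q + 1)*(q^2 + q - 12) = (q + 1)*(q + 4)*(q - 3)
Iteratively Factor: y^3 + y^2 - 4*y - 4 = (y - 2)*(y^2 + 3*y + 2) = (y - 2)*(y + 1)*(y + 2)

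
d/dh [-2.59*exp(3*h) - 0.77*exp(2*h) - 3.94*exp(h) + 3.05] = (-7.77*exp(2*h) - 1.54*exp(h) - 3.94)*exp(h)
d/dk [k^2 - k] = 2*k - 1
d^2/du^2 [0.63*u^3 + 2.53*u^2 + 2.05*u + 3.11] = 3.78*u + 5.06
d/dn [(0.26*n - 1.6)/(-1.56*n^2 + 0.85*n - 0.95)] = (0.4056*n^2 - 4.992*n + 1.113)/(2.4336*n^4 - 2.652*n^3 + 3.6865*n^2 - 1.615*n + 0.9025)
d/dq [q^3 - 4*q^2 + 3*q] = 3*q^2 - 8*q + 3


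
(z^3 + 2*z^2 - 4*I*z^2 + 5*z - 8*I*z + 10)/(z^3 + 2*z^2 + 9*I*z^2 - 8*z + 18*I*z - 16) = (z - 5*I)/(z + 8*I)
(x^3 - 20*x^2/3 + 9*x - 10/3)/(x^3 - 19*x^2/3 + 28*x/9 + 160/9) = 3*(3*x^2 - 5*x + 2)/(9*x^2 - 12*x - 32)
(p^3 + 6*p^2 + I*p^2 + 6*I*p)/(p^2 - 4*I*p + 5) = p*(p + 6)/(p - 5*I)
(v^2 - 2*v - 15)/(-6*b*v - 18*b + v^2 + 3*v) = (v - 5)/(-6*b + v)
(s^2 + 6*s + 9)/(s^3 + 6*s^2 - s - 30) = (s + 3)/(s^2 + 3*s - 10)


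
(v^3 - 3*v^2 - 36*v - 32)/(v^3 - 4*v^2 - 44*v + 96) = (v^2 + 5*v + 4)/(v^2 + 4*v - 12)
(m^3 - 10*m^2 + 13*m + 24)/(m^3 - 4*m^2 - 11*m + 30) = (m^3 - 10*m^2 + 13*m + 24)/(m^3 - 4*m^2 - 11*m + 30)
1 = 1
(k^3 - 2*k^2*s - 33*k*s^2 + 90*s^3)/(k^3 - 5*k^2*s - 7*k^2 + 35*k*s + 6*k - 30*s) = (k^2 + 3*k*s - 18*s^2)/(k^2 - 7*k + 6)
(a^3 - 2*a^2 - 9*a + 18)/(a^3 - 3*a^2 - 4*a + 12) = (a + 3)/(a + 2)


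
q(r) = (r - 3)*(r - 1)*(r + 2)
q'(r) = (r - 3)*(r - 1) + (r - 3)*(r + 2) + (r - 1)*(r + 2)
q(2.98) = -0.20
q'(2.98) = 9.72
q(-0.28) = 7.22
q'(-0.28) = -3.64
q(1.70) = -3.37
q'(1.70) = -3.13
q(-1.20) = 7.39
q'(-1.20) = 4.12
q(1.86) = -3.78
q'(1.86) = -2.06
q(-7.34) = -460.50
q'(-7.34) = 185.99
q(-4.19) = -81.72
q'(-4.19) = 64.43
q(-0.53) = 7.94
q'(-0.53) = -2.04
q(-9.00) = -840.00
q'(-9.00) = 274.00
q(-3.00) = -24.00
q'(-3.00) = 34.00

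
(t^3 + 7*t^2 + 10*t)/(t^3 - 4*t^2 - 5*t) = (t^2 + 7*t + 10)/(t^2 - 4*t - 5)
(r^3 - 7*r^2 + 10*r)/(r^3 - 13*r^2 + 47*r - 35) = r*(r - 2)/(r^2 - 8*r + 7)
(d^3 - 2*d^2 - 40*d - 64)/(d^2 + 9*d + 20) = (d^2 - 6*d - 16)/(d + 5)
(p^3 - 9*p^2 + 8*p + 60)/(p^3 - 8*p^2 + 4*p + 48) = (p - 5)/(p - 4)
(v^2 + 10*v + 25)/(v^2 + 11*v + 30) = (v + 5)/(v + 6)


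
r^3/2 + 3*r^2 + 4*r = r*(r/2 + 1)*(r + 4)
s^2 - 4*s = s*(s - 4)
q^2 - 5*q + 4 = (q - 4)*(q - 1)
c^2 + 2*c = c*(c + 2)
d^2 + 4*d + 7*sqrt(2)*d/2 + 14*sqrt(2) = (d + 4)*(d + 7*sqrt(2)/2)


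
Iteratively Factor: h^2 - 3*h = (h - 3)*(h)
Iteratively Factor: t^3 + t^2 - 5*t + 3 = (t - 1)*(t^2 + 2*t - 3) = (t - 1)*(t + 3)*(t - 1)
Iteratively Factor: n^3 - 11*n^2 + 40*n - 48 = (n - 4)*(n^2 - 7*n + 12) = (n - 4)*(n - 3)*(n - 4)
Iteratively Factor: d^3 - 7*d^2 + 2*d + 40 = (d - 5)*(d^2 - 2*d - 8) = (d - 5)*(d - 4)*(d + 2)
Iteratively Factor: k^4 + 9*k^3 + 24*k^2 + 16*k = (k + 4)*(k^3 + 5*k^2 + 4*k) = k*(k + 4)*(k^2 + 5*k + 4) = k*(k + 1)*(k + 4)*(k + 4)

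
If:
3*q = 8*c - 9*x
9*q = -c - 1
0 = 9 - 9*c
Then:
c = 1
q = -2/9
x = 26/27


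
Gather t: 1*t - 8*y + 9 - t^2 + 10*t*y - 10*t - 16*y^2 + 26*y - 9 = -t^2 + t*(10*y - 9) - 16*y^2 + 18*y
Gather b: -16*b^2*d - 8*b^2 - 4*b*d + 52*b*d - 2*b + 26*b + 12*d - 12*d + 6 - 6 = b^2*(-16*d - 8) + b*(48*d + 24)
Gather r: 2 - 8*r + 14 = 16 - 8*r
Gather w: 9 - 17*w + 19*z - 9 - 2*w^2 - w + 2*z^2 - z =-2*w^2 - 18*w + 2*z^2 + 18*z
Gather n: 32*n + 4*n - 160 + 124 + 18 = 36*n - 18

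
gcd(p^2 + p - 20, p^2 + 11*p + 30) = p + 5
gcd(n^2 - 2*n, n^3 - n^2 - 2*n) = n^2 - 2*n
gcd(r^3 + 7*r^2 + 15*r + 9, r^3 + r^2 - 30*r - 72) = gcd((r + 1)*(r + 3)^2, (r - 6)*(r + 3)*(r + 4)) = r + 3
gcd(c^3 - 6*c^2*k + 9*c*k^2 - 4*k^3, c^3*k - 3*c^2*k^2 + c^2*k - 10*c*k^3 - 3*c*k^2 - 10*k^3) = 1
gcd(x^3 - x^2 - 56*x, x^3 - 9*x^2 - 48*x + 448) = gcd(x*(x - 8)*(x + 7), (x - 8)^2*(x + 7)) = x^2 - x - 56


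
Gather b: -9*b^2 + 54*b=-9*b^2 + 54*b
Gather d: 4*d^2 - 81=4*d^2 - 81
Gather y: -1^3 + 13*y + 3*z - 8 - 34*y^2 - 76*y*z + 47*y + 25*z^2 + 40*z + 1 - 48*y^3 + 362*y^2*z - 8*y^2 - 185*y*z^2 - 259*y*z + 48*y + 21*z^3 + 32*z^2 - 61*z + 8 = -48*y^3 + y^2*(362*z - 42) + y*(-185*z^2 - 335*z + 108) + 21*z^3 + 57*z^2 - 18*z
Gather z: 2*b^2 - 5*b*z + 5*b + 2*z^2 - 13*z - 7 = 2*b^2 + 5*b + 2*z^2 + z*(-5*b - 13) - 7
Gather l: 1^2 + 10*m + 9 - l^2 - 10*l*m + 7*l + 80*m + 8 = -l^2 + l*(7 - 10*m) + 90*m + 18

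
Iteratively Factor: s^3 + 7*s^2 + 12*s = (s + 3)*(s^2 + 4*s) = s*(s + 3)*(s + 4)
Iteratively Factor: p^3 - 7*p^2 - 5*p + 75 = (p - 5)*(p^2 - 2*p - 15) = (p - 5)*(p + 3)*(p - 5)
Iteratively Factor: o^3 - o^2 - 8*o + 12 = (o - 2)*(o^2 + o - 6) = (o - 2)^2*(o + 3)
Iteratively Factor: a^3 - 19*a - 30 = (a + 2)*(a^2 - 2*a - 15) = (a + 2)*(a + 3)*(a - 5)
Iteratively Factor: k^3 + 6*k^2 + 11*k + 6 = (k + 3)*(k^2 + 3*k + 2) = (k + 2)*(k + 3)*(k + 1)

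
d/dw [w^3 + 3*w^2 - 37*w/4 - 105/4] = 3*w^2 + 6*w - 37/4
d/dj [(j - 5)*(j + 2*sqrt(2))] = 2*j - 5 + 2*sqrt(2)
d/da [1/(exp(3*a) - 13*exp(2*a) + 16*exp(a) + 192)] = (-3*exp(2*a) + 26*exp(a) - 16)*exp(a)/(exp(3*a) - 13*exp(2*a) + 16*exp(a) + 192)^2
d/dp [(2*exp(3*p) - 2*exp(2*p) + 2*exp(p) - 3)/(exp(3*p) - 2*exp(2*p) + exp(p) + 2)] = (-2*exp(4*p) + 23*exp(2*p) - 20*exp(p) + 7)*exp(p)/(exp(6*p) - 4*exp(5*p) + 6*exp(4*p) - 7*exp(2*p) + 4*exp(p) + 4)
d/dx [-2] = 0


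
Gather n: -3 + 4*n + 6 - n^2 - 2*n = -n^2 + 2*n + 3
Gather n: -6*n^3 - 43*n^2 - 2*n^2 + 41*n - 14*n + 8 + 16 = -6*n^3 - 45*n^2 + 27*n + 24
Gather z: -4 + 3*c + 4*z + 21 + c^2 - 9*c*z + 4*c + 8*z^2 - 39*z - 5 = c^2 + 7*c + 8*z^2 + z*(-9*c - 35) + 12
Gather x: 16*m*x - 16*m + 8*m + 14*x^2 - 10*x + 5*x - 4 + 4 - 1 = -8*m + 14*x^2 + x*(16*m - 5) - 1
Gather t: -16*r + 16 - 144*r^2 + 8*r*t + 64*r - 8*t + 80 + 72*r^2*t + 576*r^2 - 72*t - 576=432*r^2 + 48*r + t*(72*r^2 + 8*r - 80) - 480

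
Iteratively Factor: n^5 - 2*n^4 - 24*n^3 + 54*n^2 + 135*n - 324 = (n + 4)*(n^4 - 6*n^3 + 54*n - 81) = (n + 3)*(n + 4)*(n^3 - 9*n^2 + 27*n - 27) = (n - 3)*(n + 3)*(n + 4)*(n^2 - 6*n + 9) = (n - 3)^2*(n + 3)*(n + 4)*(n - 3)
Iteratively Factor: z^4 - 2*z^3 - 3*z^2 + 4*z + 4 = (z + 1)*(z^3 - 3*z^2 + 4) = (z - 2)*(z + 1)*(z^2 - z - 2) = (z - 2)^2*(z + 1)*(z + 1)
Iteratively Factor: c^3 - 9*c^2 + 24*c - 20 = (c - 2)*(c^2 - 7*c + 10) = (c - 2)^2*(c - 5)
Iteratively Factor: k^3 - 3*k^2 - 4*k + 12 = (k - 2)*(k^2 - k - 6) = (k - 3)*(k - 2)*(k + 2)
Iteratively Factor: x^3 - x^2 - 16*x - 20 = (x + 2)*(x^2 - 3*x - 10) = (x + 2)^2*(x - 5)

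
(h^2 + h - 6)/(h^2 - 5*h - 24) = (h - 2)/(h - 8)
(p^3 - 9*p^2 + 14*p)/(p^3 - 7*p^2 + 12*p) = (p^2 - 9*p + 14)/(p^2 - 7*p + 12)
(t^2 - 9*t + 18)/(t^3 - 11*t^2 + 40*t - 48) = (t - 6)/(t^2 - 8*t + 16)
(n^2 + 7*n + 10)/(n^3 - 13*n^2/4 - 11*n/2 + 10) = 4*(n + 5)/(4*n^2 - 21*n + 20)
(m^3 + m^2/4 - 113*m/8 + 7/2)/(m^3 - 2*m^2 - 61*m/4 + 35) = (4*m - 1)/(2*(2*m - 5))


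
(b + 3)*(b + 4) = b^2 + 7*b + 12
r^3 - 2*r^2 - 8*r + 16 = (r - 2)*(r - 2*sqrt(2))*(r + 2*sqrt(2))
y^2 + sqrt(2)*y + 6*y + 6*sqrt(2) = (y + 6)*(y + sqrt(2))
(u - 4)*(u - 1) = u^2 - 5*u + 4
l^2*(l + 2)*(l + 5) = l^4 + 7*l^3 + 10*l^2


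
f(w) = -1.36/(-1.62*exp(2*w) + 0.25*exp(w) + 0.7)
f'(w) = -1.36*(3.24*exp(2*w) - 0.25*exp(w))/(-1.62*exp(2*w) + 0.25*exp(w) + 0.7)^2 = (0.34 - 4.4064*exp(w))*exp(w)/(-1.62*exp(2*w) + 0.25*exp(w) + 0.7)^2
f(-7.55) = -1.94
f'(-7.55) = 0.00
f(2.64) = 0.00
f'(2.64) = -0.01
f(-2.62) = -1.92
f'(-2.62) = 0.00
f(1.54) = 0.04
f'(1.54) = -0.08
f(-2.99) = -1.92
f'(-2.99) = 0.01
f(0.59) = 0.33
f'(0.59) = -0.81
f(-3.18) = -1.92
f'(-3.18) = 0.01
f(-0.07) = 2.86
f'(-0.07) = -15.56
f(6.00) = 0.00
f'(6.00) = 0.00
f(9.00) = 0.00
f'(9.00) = 0.00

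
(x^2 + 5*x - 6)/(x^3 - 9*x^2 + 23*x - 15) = (x + 6)/(x^2 - 8*x + 15)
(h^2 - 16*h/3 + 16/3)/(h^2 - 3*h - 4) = (h - 4/3)/(h + 1)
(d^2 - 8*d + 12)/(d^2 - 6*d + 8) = (d - 6)/(d - 4)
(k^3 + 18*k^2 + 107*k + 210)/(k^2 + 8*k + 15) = (k^2 + 13*k + 42)/(k + 3)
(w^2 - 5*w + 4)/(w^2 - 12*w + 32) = (w - 1)/(w - 8)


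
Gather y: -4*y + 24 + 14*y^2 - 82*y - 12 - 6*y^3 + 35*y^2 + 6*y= -6*y^3 + 49*y^2 - 80*y + 12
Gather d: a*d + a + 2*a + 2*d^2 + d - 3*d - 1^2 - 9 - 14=3*a + 2*d^2 + d*(a - 2) - 24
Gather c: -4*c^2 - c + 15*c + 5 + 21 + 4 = -4*c^2 + 14*c + 30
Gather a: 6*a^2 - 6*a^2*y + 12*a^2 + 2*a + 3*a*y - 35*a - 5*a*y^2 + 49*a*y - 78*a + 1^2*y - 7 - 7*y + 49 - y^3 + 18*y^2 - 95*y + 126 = a^2*(18 - 6*y) + a*(-5*y^2 + 52*y - 111) - y^3 + 18*y^2 - 101*y + 168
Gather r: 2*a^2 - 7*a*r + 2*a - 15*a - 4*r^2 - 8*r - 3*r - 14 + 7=2*a^2 - 13*a - 4*r^2 + r*(-7*a - 11) - 7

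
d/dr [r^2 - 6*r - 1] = 2*r - 6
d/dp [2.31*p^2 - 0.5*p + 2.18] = 4.62*p - 0.5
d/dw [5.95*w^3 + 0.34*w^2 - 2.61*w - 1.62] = 17.85*w^2 + 0.68*w - 2.61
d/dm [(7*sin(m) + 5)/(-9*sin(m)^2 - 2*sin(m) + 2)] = 3*(21*sin(m)^2 + 30*sin(m) + 8)*cos(m)/(9*sin(m)^2 + 2*sin(m) - 2)^2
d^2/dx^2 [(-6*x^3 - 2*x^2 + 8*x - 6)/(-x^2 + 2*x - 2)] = 4*(4*x^3 - 33*x^2 + 42*x - 6)/(x^6 - 6*x^5 + 18*x^4 - 32*x^3 + 36*x^2 - 24*x + 8)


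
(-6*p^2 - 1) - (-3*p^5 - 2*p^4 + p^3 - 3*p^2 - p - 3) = 3*p^5 + 2*p^4 - p^3 - 3*p^2 + p + 2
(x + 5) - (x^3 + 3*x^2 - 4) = -x^3 - 3*x^2 + x + 9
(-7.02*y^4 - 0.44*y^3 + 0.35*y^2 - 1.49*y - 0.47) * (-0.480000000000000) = 3.3696*y^4 + 0.2112*y^3 - 0.168*y^2 + 0.7152*y + 0.2256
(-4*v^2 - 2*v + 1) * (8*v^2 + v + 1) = -32*v^4 - 20*v^3 + 2*v^2 - v + 1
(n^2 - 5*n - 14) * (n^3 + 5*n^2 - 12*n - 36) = n^5 - 51*n^3 - 46*n^2 + 348*n + 504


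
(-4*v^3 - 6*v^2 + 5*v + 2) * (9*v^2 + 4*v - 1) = -36*v^5 - 70*v^4 + 25*v^3 + 44*v^2 + 3*v - 2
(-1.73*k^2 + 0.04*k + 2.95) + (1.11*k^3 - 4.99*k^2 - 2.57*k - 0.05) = 1.11*k^3 - 6.72*k^2 - 2.53*k + 2.9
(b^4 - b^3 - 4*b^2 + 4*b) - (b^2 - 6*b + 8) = b^4 - b^3 - 5*b^2 + 10*b - 8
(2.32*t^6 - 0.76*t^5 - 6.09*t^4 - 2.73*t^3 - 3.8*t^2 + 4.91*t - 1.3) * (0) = 0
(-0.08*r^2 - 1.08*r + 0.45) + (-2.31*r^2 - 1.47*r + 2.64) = -2.39*r^2 - 2.55*r + 3.09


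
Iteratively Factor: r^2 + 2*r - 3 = (r - 1)*(r + 3)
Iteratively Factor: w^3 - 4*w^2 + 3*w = (w - 1)*(w^2 - 3*w) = (w - 3)*(w - 1)*(w)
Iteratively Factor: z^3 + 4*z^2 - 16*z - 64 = (z + 4)*(z^2 - 16) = (z - 4)*(z + 4)*(z + 4)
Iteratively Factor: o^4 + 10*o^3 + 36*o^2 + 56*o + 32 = (o + 4)*(o^3 + 6*o^2 + 12*o + 8) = (o + 2)*(o + 4)*(o^2 + 4*o + 4) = (o + 2)^2*(o + 4)*(o + 2)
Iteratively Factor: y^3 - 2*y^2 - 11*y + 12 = (y + 3)*(y^2 - 5*y + 4) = (y - 4)*(y + 3)*(y - 1)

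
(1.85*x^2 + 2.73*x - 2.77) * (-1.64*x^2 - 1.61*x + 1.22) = -3.034*x^4 - 7.4557*x^3 + 2.4045*x^2 + 7.7903*x - 3.3794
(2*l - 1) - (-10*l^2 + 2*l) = 10*l^2 - 1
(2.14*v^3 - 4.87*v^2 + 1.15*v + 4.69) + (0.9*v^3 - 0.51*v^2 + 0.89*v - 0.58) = 3.04*v^3 - 5.38*v^2 + 2.04*v + 4.11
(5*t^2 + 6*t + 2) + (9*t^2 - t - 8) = 14*t^2 + 5*t - 6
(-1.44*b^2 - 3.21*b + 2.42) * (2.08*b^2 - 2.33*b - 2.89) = -2.9952*b^4 - 3.3216*b^3 + 16.6745*b^2 + 3.6383*b - 6.9938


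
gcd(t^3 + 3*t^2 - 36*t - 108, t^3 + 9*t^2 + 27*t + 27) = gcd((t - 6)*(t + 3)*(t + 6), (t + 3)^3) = t + 3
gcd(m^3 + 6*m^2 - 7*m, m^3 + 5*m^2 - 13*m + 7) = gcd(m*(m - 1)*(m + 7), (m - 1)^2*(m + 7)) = m^2 + 6*m - 7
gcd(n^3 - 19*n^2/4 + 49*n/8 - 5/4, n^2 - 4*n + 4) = n - 2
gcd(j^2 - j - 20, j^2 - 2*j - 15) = j - 5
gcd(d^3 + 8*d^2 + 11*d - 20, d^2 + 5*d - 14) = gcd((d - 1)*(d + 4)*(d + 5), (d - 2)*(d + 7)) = 1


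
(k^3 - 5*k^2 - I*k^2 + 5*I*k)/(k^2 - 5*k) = k - I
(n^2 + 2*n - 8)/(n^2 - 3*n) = (n^2 + 2*n - 8)/(n*(n - 3))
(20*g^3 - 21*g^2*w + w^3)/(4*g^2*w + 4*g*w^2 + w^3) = (20*g^3 - 21*g^2*w + w^3)/(w*(4*g^2 + 4*g*w + w^2))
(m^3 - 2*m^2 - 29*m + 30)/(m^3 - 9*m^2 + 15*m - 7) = (m^2 - m - 30)/(m^2 - 8*m + 7)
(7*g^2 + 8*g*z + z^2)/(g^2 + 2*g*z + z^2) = (7*g + z)/(g + z)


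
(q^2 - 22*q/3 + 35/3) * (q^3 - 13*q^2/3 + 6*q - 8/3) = q^5 - 35*q^4/3 + 445*q^3/9 - 875*q^2/9 + 806*q/9 - 280/9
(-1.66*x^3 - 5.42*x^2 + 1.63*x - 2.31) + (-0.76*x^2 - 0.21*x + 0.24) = -1.66*x^3 - 6.18*x^2 + 1.42*x - 2.07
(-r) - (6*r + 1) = -7*r - 1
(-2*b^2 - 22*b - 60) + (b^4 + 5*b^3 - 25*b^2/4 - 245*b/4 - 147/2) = b^4 + 5*b^3 - 33*b^2/4 - 333*b/4 - 267/2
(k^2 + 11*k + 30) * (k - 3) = k^3 + 8*k^2 - 3*k - 90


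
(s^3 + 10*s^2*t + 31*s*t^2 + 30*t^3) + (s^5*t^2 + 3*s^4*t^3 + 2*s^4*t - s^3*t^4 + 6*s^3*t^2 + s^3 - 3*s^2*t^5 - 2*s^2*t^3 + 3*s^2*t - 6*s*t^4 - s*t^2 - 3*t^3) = s^5*t^2 + 3*s^4*t^3 + 2*s^4*t - s^3*t^4 + 6*s^3*t^2 + 2*s^3 - 3*s^2*t^5 - 2*s^2*t^3 + 13*s^2*t - 6*s*t^4 + 30*s*t^2 + 27*t^3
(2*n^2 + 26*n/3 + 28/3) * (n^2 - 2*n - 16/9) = 2*n^4 + 14*n^3/3 - 104*n^2/9 - 920*n/27 - 448/27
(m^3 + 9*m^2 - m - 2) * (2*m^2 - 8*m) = 2*m^5 + 10*m^4 - 74*m^3 + 4*m^2 + 16*m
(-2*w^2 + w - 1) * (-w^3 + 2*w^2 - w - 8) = 2*w^5 - 5*w^4 + 5*w^3 + 13*w^2 - 7*w + 8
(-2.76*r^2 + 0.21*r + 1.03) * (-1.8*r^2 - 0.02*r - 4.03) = 4.968*r^4 - 0.3228*r^3 + 9.2646*r^2 - 0.8669*r - 4.1509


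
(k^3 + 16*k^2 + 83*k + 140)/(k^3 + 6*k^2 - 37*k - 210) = (k + 4)/(k - 6)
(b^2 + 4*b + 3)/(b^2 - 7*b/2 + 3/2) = 2*(b^2 + 4*b + 3)/(2*b^2 - 7*b + 3)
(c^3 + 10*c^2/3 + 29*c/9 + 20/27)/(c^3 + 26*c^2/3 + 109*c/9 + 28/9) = (c + 5/3)/(c + 7)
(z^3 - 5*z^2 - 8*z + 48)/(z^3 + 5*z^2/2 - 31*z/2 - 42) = 2*(z - 4)/(2*z + 7)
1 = 1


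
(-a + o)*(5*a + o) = -5*a^2 + 4*a*o + o^2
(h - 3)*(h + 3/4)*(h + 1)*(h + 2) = h^4 + 3*h^3/4 - 7*h^2 - 45*h/4 - 9/2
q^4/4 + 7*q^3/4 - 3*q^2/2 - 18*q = q*(q/4 + 1)*(q - 3)*(q + 6)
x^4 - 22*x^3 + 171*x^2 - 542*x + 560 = (x - 8)*(x - 7)*(x - 5)*(x - 2)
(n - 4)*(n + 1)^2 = n^3 - 2*n^2 - 7*n - 4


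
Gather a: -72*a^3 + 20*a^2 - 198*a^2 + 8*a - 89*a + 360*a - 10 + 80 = -72*a^3 - 178*a^2 + 279*a + 70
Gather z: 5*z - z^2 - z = -z^2 + 4*z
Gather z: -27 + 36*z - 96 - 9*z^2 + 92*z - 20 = -9*z^2 + 128*z - 143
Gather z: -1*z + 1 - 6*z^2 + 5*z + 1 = -6*z^2 + 4*z + 2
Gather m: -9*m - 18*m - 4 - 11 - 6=-27*m - 21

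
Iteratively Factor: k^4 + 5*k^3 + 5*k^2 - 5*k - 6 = (k + 2)*(k^3 + 3*k^2 - k - 3) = (k + 2)*(k + 3)*(k^2 - 1) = (k - 1)*(k + 2)*(k + 3)*(k + 1)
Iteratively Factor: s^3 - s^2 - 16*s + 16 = (s - 1)*(s^2 - 16) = (s - 1)*(s + 4)*(s - 4)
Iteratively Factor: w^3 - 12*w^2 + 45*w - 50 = (w - 5)*(w^2 - 7*w + 10) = (w - 5)*(w - 2)*(w - 5)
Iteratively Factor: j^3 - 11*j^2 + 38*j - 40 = (j - 2)*(j^2 - 9*j + 20) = (j - 4)*(j - 2)*(j - 5)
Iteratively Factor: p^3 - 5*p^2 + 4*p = (p - 1)*(p^2 - 4*p) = (p - 4)*(p - 1)*(p)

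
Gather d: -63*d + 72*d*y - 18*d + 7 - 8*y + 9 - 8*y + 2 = d*(72*y - 81) - 16*y + 18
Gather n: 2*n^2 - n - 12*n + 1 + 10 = 2*n^2 - 13*n + 11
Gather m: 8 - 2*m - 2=6 - 2*m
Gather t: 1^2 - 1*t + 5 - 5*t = 6 - 6*t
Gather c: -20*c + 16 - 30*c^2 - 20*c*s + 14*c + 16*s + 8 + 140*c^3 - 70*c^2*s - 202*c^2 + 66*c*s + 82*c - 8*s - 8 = 140*c^3 + c^2*(-70*s - 232) + c*(46*s + 76) + 8*s + 16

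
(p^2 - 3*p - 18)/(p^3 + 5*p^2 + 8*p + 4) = (p^2 - 3*p - 18)/(p^3 + 5*p^2 + 8*p + 4)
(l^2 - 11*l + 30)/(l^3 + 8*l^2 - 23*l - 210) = (l - 6)/(l^2 + 13*l + 42)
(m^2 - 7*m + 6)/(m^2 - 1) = (m - 6)/(m + 1)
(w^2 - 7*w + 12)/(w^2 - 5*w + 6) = (w - 4)/(w - 2)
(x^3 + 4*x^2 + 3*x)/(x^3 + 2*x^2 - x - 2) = x*(x + 3)/(x^2 + x - 2)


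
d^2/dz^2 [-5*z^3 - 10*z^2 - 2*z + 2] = -30*z - 20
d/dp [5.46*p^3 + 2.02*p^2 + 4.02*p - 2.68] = 16.38*p^2 + 4.04*p + 4.02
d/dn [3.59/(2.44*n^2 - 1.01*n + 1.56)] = (3.6259 - 17.5192*n)/(2.44*n^2 - 1.01*n + 1.56)^2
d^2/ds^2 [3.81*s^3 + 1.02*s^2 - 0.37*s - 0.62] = 22.86*s + 2.04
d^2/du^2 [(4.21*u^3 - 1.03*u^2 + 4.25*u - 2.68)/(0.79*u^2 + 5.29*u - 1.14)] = (-2.8421709430404e-14*u^4 + 257.12297*u^3 - 167.934192*u^2 - 11.406732*u - 106.239068)/(0.493039*u^6 + 9.904467*u^5 + 64.187895*u^4 + 119.450845*u^3 - 92.62557*u^2 + 20.624652*u - 1.481544)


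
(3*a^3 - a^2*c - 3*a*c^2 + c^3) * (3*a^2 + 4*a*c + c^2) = 9*a^5 + 9*a^4*c - 10*a^3*c^2 - 10*a^2*c^3 + a*c^4 + c^5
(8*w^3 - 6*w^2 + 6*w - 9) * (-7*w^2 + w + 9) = -56*w^5 + 50*w^4 + 24*w^3 + 15*w^2 + 45*w - 81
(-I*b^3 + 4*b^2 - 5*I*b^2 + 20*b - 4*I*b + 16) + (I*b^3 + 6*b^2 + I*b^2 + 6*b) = 10*b^2 - 4*I*b^2 + 26*b - 4*I*b + 16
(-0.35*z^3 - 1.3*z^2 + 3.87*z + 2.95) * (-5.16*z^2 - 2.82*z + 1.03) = 1.806*z^5 + 7.695*z^4 - 16.6637*z^3 - 27.4744*z^2 - 4.3329*z + 3.0385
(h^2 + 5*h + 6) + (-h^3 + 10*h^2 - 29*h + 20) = -h^3 + 11*h^2 - 24*h + 26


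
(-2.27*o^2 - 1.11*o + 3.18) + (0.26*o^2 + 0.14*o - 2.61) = -2.01*o^2 - 0.97*o + 0.57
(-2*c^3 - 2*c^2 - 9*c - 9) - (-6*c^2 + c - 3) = -2*c^3 + 4*c^2 - 10*c - 6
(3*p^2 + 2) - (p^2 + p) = 2*p^2 - p + 2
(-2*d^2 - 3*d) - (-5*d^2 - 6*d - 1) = 3*d^2 + 3*d + 1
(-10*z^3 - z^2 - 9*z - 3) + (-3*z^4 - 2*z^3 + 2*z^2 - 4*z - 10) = -3*z^4 - 12*z^3 + z^2 - 13*z - 13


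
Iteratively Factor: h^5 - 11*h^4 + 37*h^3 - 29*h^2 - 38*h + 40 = (h - 1)*(h^4 - 10*h^3 + 27*h^2 - 2*h - 40) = (h - 5)*(h - 1)*(h^3 - 5*h^2 + 2*h + 8) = (h - 5)*(h - 2)*(h - 1)*(h^2 - 3*h - 4) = (h - 5)*(h - 4)*(h - 2)*(h - 1)*(h + 1)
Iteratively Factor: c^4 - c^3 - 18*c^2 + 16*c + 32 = (c - 2)*(c^3 + c^2 - 16*c - 16) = (c - 4)*(c - 2)*(c^2 + 5*c + 4) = (c - 4)*(c - 2)*(c + 4)*(c + 1)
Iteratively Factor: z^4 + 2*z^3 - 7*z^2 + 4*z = (z + 4)*(z^3 - 2*z^2 + z) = z*(z + 4)*(z^2 - 2*z + 1) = z*(z - 1)*(z + 4)*(z - 1)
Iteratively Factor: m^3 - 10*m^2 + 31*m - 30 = (m - 5)*(m^2 - 5*m + 6) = (m - 5)*(m - 3)*(m - 2)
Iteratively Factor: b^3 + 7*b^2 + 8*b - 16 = (b + 4)*(b^2 + 3*b - 4) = (b + 4)^2*(b - 1)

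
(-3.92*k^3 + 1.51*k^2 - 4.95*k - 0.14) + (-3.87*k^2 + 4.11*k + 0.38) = -3.92*k^3 - 2.36*k^2 - 0.84*k + 0.24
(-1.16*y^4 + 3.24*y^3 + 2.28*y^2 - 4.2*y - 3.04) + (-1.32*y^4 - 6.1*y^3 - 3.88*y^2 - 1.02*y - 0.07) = -2.48*y^4 - 2.86*y^3 - 1.6*y^2 - 5.22*y - 3.11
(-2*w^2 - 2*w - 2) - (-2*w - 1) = -2*w^2 - 1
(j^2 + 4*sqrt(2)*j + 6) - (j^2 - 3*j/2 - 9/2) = 3*j/2 + 4*sqrt(2)*j + 21/2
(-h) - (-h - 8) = 8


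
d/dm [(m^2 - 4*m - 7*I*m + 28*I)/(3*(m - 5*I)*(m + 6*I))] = (m^2*(4 + 8*I) + m*(60 - 56*I) - 92 - 210*I)/(3*m^4 + 6*I*m^3 + 177*m^2 + 180*I*m + 2700)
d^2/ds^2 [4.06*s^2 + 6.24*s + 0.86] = 8.12000000000000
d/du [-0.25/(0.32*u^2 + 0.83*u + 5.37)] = (0.16*u + 0.2075)/(0.32*u^2 + 0.83*u + 5.37)^2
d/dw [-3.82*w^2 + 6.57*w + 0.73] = 6.57 - 7.64*w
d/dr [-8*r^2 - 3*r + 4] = -16*r - 3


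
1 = 1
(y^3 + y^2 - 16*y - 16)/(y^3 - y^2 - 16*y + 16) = (y + 1)/(y - 1)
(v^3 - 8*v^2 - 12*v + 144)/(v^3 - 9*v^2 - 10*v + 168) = (v - 6)/(v - 7)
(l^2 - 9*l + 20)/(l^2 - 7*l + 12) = (l - 5)/(l - 3)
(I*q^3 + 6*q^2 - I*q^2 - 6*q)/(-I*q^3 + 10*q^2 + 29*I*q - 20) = q*(-I*q^2 - 6*q + I*q + 6)/(I*q^3 - 10*q^2 - 29*I*q + 20)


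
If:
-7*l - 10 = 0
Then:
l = -10/7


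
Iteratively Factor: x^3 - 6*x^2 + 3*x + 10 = (x + 1)*(x^2 - 7*x + 10) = (x - 2)*(x + 1)*(x - 5)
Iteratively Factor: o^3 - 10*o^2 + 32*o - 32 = (o - 4)*(o^2 - 6*o + 8) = (o - 4)^2*(o - 2)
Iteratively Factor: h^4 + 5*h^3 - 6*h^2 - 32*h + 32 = (h + 4)*(h^3 + h^2 - 10*h + 8) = (h - 2)*(h + 4)*(h^2 + 3*h - 4) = (h - 2)*(h + 4)^2*(h - 1)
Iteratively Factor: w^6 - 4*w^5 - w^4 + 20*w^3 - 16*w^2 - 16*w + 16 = (w - 1)*(w^5 - 3*w^4 - 4*w^3 + 16*w^2 - 16) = (w - 1)*(w + 1)*(w^4 - 4*w^3 + 16*w - 16) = (w - 2)*(w - 1)*(w + 1)*(w^3 - 2*w^2 - 4*w + 8) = (w - 2)^2*(w - 1)*(w + 1)*(w^2 - 4) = (w - 2)^3*(w - 1)*(w + 1)*(w + 2)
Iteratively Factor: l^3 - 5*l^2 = (l)*(l^2 - 5*l) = l*(l - 5)*(l)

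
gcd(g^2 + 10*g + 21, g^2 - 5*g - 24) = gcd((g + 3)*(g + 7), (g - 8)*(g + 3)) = g + 3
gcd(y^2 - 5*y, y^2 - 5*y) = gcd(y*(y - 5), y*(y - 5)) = y^2 - 5*y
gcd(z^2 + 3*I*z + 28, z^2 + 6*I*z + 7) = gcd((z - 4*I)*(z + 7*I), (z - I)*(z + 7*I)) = z + 7*I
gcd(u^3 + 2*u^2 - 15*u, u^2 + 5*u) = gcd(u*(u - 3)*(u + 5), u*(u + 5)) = u^2 + 5*u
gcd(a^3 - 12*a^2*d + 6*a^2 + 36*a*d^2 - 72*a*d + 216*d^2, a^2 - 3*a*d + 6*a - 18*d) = a + 6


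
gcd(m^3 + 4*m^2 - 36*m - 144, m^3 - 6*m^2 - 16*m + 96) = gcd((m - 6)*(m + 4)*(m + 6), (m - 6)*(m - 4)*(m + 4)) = m^2 - 2*m - 24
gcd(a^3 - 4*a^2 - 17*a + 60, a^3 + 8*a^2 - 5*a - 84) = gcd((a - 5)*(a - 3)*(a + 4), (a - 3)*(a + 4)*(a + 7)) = a^2 + a - 12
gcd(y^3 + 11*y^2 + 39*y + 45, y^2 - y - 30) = y + 5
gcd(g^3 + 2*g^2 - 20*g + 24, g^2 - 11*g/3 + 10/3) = g - 2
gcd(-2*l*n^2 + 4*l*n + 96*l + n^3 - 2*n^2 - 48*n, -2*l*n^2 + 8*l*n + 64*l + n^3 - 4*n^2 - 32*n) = 2*l*n - 16*l - n^2 + 8*n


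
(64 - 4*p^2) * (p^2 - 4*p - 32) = -4*p^4 + 16*p^3 + 192*p^2 - 256*p - 2048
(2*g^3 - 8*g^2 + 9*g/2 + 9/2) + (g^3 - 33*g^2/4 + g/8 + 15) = 3*g^3 - 65*g^2/4 + 37*g/8 + 39/2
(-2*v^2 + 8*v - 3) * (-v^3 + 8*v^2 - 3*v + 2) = 2*v^5 - 24*v^4 + 73*v^3 - 52*v^2 + 25*v - 6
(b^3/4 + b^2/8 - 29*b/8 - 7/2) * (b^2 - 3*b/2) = b^5/4 - b^4/4 - 61*b^3/16 + 31*b^2/16 + 21*b/4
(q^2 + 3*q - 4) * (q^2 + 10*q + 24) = q^4 + 13*q^3 + 50*q^2 + 32*q - 96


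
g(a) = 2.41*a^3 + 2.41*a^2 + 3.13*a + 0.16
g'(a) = 7.23*a^2 + 4.82*a + 3.13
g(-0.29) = -0.60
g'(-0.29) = 2.34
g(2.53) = 62.53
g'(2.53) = 61.60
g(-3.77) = -106.52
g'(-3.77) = 87.72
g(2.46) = 58.32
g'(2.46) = 58.74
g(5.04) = 385.69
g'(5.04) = 211.08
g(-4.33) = -163.86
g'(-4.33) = 117.81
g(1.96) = 33.70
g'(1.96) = 40.35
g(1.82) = 28.37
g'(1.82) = 35.85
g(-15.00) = -7638.29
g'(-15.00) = 1557.58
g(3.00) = 96.31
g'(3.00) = 82.66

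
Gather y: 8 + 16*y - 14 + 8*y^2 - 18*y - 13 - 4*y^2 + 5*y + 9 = 4*y^2 + 3*y - 10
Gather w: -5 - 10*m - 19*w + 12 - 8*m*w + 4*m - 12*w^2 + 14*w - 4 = -6*m - 12*w^2 + w*(-8*m - 5) + 3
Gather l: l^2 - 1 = l^2 - 1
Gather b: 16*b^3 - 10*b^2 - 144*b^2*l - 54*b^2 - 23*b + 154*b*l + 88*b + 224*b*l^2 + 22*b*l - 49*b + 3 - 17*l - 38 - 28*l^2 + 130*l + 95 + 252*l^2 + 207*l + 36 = 16*b^3 + b^2*(-144*l - 64) + b*(224*l^2 + 176*l + 16) + 224*l^2 + 320*l + 96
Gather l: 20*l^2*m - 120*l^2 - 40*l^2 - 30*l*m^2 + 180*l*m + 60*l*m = l^2*(20*m - 160) + l*(-30*m^2 + 240*m)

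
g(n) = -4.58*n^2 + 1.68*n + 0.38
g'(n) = 1.68 - 9.16*n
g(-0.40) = -1.02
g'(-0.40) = 5.34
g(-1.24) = -8.75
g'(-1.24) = 13.04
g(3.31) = -44.24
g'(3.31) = -28.64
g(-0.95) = -5.35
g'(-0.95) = 10.38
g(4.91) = -101.79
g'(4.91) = -43.30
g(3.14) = -39.50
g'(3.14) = -27.08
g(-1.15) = -7.61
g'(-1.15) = 12.21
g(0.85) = -1.50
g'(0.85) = -6.11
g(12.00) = -638.98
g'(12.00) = -108.24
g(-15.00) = -1055.32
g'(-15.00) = 139.08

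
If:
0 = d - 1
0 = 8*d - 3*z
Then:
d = 1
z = 8/3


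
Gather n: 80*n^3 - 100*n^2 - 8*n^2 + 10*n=80*n^3 - 108*n^2 + 10*n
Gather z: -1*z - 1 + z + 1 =0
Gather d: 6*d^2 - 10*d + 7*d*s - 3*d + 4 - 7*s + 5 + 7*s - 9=6*d^2 + d*(7*s - 13)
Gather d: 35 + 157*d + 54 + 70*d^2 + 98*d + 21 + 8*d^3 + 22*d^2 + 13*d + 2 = 8*d^3 + 92*d^2 + 268*d + 112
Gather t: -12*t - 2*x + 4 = -12*t - 2*x + 4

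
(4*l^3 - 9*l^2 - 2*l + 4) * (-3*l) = -12*l^4 + 27*l^3 + 6*l^2 - 12*l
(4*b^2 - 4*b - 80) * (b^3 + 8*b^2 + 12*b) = 4*b^5 + 28*b^4 - 64*b^3 - 688*b^2 - 960*b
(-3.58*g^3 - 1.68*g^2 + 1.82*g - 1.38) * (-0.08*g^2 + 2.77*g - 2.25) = 0.2864*g^5 - 9.7822*g^4 + 3.2558*g^3 + 8.9318*g^2 - 7.9176*g + 3.105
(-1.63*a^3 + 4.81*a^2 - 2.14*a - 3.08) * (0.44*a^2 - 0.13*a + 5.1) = -0.7172*a^5 + 2.3283*a^4 - 9.8799*a^3 + 23.454*a^2 - 10.5136*a - 15.708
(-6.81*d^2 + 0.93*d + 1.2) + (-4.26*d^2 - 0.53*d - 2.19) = -11.07*d^2 + 0.4*d - 0.99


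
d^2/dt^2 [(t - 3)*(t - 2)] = 2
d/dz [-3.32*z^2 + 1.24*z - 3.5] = 1.24 - 6.64*z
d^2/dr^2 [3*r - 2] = 0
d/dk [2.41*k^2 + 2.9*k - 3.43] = 4.82*k + 2.9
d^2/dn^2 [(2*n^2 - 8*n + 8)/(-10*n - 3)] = -2116/(1000*n^3 + 900*n^2 + 270*n + 27)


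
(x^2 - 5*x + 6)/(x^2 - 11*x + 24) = (x - 2)/(x - 8)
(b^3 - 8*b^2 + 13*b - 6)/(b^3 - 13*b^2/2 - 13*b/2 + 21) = 2*(b^3 - 8*b^2 + 13*b - 6)/(2*b^3 - 13*b^2 - 13*b + 42)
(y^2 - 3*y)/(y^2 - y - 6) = y/(y + 2)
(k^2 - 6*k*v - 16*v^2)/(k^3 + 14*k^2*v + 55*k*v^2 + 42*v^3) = (k^2 - 6*k*v - 16*v^2)/(k^3 + 14*k^2*v + 55*k*v^2 + 42*v^3)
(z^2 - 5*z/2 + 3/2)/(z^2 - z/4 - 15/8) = 4*(z - 1)/(4*z + 5)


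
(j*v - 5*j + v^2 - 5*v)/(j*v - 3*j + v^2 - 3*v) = (v - 5)/(v - 3)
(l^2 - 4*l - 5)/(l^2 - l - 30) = (-l^2 + 4*l + 5)/(-l^2 + l + 30)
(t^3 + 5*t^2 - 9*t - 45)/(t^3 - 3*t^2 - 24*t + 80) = (t^2 - 9)/(t^2 - 8*t + 16)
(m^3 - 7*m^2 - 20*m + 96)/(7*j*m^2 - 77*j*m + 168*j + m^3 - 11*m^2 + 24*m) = (m + 4)/(7*j + m)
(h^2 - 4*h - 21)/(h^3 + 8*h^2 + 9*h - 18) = (h - 7)/(h^2 + 5*h - 6)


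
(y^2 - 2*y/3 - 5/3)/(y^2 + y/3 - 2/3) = (3*y - 5)/(3*y - 2)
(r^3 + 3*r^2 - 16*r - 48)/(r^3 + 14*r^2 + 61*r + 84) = (r - 4)/(r + 7)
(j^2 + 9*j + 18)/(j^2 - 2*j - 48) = (j + 3)/(j - 8)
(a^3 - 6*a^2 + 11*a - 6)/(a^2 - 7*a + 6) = (a^2 - 5*a + 6)/(a - 6)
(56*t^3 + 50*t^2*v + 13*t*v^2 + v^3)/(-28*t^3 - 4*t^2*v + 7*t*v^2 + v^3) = (-4*t - v)/(2*t - v)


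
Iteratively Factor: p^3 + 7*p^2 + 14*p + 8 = (p + 4)*(p^2 + 3*p + 2) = (p + 1)*(p + 4)*(p + 2)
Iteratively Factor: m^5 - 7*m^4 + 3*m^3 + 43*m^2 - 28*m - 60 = (m + 2)*(m^4 - 9*m^3 + 21*m^2 + m - 30) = (m - 3)*(m + 2)*(m^3 - 6*m^2 + 3*m + 10) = (m - 3)*(m - 2)*(m + 2)*(m^2 - 4*m - 5) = (m - 3)*(m - 2)*(m + 1)*(m + 2)*(m - 5)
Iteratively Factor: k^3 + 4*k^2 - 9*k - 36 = (k - 3)*(k^2 + 7*k + 12) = (k - 3)*(k + 4)*(k + 3)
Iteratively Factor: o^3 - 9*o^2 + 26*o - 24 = (o - 4)*(o^2 - 5*o + 6) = (o - 4)*(o - 2)*(o - 3)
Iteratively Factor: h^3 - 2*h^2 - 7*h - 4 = (h + 1)*(h^2 - 3*h - 4) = (h - 4)*(h + 1)*(h + 1)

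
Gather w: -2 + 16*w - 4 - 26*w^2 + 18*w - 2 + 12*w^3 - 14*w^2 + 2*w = 12*w^3 - 40*w^2 + 36*w - 8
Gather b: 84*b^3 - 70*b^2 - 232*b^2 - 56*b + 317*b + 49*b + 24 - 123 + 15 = 84*b^3 - 302*b^2 + 310*b - 84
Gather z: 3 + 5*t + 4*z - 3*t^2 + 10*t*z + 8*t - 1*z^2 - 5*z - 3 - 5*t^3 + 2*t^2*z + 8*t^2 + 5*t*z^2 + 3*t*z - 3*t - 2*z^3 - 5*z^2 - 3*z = -5*t^3 + 5*t^2 + 10*t - 2*z^3 + z^2*(5*t - 6) + z*(2*t^2 + 13*t - 4)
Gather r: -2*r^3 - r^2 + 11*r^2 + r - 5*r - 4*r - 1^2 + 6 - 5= -2*r^3 + 10*r^2 - 8*r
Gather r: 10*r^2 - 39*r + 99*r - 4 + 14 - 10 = 10*r^2 + 60*r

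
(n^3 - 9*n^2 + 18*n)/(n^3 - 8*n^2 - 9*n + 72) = n*(n - 6)/(n^2 - 5*n - 24)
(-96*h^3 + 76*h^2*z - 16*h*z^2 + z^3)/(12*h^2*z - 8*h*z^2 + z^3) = (-8*h + z)/z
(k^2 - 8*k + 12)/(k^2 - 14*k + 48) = (k - 2)/(k - 8)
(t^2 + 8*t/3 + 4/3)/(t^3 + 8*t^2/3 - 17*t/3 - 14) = (3*t + 2)/(3*t^2 + 2*t - 21)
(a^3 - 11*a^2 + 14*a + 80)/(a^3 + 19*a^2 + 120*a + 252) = (a^3 - 11*a^2 + 14*a + 80)/(a^3 + 19*a^2 + 120*a + 252)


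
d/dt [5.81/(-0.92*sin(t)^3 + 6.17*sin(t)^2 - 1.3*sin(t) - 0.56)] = (16.0356*sin(t)^2 - 71.6954*sin(t) + 7.553)*cos(t)/(0.92*sin(t)^3 - 6.17*sin(t)^2 + 1.3*sin(t) + 0.56)^2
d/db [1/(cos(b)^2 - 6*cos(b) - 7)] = 2*(cos(b) - 3)*sin(b)/(sin(b)^2 + 6*cos(b) + 6)^2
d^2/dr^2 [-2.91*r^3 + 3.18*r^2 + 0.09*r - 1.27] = 6.36 - 17.46*r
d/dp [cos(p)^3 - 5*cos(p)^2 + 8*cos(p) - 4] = (-3*cos(p)^2 + 10*cos(p) - 8)*sin(p)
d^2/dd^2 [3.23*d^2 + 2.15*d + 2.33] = 6.46000000000000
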